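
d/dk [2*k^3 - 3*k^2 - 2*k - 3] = 6*k^2 - 6*k - 2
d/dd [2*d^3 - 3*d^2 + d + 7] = 6*d^2 - 6*d + 1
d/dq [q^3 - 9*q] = 3*q^2 - 9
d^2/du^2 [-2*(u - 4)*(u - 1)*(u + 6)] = -12*u - 4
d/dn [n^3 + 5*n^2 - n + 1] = 3*n^2 + 10*n - 1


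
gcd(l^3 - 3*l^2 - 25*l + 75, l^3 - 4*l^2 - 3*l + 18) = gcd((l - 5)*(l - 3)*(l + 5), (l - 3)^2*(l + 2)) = l - 3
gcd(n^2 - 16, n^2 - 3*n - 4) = n - 4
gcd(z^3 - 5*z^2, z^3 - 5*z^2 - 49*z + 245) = z - 5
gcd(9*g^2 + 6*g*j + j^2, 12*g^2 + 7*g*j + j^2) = 3*g + j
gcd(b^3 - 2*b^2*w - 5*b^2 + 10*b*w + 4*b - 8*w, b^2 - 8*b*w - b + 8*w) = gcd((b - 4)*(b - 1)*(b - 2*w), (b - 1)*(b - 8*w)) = b - 1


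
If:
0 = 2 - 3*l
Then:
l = 2/3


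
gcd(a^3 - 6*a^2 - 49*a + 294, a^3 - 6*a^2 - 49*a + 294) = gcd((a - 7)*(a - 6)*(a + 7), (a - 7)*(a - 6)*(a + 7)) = a^3 - 6*a^2 - 49*a + 294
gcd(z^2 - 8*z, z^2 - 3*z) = z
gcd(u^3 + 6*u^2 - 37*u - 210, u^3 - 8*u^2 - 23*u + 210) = u^2 - u - 30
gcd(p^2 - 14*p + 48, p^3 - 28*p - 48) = p - 6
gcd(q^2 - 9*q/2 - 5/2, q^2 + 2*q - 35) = q - 5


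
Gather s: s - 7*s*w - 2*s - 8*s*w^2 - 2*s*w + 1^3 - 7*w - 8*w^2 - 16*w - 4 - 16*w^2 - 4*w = s*(-8*w^2 - 9*w - 1) - 24*w^2 - 27*w - 3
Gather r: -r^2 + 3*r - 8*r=-r^2 - 5*r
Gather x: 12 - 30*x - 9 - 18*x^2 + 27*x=-18*x^2 - 3*x + 3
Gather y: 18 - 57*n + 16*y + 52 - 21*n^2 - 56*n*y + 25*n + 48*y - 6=-21*n^2 - 32*n + y*(64 - 56*n) + 64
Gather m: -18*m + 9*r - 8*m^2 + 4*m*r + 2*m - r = -8*m^2 + m*(4*r - 16) + 8*r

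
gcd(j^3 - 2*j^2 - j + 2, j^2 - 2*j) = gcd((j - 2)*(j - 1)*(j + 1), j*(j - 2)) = j - 2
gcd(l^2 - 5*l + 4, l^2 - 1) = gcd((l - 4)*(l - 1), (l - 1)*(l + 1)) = l - 1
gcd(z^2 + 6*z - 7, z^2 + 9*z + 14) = z + 7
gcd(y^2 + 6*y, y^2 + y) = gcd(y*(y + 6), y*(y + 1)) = y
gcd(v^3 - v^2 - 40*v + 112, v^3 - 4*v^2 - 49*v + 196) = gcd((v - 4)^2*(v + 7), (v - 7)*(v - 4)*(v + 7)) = v^2 + 3*v - 28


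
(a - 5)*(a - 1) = a^2 - 6*a + 5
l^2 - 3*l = l*(l - 3)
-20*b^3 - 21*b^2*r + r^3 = (-5*b + r)*(b + r)*(4*b + r)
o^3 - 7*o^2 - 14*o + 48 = (o - 8)*(o - 2)*(o + 3)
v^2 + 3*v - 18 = (v - 3)*(v + 6)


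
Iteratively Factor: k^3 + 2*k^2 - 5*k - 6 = (k - 2)*(k^2 + 4*k + 3) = (k - 2)*(k + 3)*(k + 1)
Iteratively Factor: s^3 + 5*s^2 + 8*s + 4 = (s + 1)*(s^2 + 4*s + 4) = (s + 1)*(s + 2)*(s + 2)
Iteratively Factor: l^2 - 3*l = (l)*(l - 3)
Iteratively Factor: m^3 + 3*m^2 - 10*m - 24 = (m - 3)*(m^2 + 6*m + 8) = (m - 3)*(m + 4)*(m + 2)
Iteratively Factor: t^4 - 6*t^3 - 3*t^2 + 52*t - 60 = (t + 3)*(t^3 - 9*t^2 + 24*t - 20) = (t - 5)*(t + 3)*(t^2 - 4*t + 4) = (t - 5)*(t - 2)*(t + 3)*(t - 2)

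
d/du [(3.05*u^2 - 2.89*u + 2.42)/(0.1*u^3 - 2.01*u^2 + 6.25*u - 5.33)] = (-0.305*u^4 + 0.578000000000001*u^3 + 12.5276*u^2 - 22.7846*u + 0.278700000000001)/(0.01*u^6 - 0.402*u^5 + 5.2901*u^4 - 26.191*u^3 + 60.4891*u^2 - 66.625*u + 28.4089)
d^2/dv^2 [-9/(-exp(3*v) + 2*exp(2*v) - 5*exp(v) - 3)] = 9*((-9*exp(2*v) + 8*exp(v) - 5)*(exp(3*v) - 2*exp(2*v) + 5*exp(v) + 3) + 2*(3*exp(2*v) - 4*exp(v) + 5)^2*exp(v))*exp(v)/(exp(3*v) - 2*exp(2*v) + 5*exp(v) + 3)^3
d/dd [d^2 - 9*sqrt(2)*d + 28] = 2*d - 9*sqrt(2)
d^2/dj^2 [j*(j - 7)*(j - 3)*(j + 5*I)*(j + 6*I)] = 20*j^3 + j^2*(-120 + 132*I) + j*(-54 - 660*I) + 600 + 462*I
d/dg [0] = 0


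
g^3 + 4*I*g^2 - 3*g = g*(g + I)*(g + 3*I)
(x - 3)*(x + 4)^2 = x^3 + 5*x^2 - 8*x - 48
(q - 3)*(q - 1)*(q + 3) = q^3 - q^2 - 9*q + 9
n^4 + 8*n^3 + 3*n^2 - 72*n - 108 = (n - 3)*(n + 2)*(n + 3)*(n + 6)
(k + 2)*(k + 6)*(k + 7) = k^3 + 15*k^2 + 68*k + 84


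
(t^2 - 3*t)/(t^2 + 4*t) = (t - 3)/(t + 4)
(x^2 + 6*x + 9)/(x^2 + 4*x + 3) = (x + 3)/(x + 1)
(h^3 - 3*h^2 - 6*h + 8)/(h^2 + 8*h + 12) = (h^2 - 5*h + 4)/(h + 6)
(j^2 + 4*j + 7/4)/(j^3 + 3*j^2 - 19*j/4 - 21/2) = (2*j + 1)/(2*j^2 - j - 6)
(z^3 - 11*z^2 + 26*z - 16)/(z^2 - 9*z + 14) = (z^2 - 9*z + 8)/(z - 7)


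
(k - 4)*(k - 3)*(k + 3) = k^3 - 4*k^2 - 9*k + 36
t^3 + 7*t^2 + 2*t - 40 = (t - 2)*(t + 4)*(t + 5)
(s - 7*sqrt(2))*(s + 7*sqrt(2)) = s^2 - 98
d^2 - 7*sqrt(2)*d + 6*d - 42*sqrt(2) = (d + 6)*(d - 7*sqrt(2))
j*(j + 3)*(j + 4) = j^3 + 7*j^2 + 12*j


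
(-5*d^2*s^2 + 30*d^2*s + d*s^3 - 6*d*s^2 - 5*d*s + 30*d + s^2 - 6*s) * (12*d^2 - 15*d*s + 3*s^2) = -60*d^4*s^2 + 360*d^4*s + 87*d^3*s^3 - 522*d^3*s^2 - 60*d^3*s + 360*d^3 - 30*d^2*s^4 + 180*d^2*s^3 + 87*d^2*s^2 - 522*d^2*s + 3*d*s^5 - 18*d*s^4 - 30*d*s^3 + 180*d*s^2 + 3*s^4 - 18*s^3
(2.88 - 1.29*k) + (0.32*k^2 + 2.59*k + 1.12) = 0.32*k^2 + 1.3*k + 4.0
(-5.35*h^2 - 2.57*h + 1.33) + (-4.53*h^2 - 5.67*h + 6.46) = -9.88*h^2 - 8.24*h + 7.79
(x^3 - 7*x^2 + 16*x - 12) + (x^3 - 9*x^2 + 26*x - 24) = 2*x^3 - 16*x^2 + 42*x - 36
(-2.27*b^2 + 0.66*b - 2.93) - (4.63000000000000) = -2.27*b^2 + 0.66*b - 7.56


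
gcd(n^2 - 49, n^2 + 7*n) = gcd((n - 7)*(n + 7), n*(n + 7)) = n + 7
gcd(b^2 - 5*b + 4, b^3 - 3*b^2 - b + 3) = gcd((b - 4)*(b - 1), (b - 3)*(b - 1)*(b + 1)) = b - 1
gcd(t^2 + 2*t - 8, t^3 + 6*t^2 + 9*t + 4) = t + 4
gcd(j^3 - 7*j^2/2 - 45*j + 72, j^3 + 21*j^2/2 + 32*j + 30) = j + 6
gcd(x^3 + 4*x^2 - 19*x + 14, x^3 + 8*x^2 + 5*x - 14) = x^2 + 6*x - 7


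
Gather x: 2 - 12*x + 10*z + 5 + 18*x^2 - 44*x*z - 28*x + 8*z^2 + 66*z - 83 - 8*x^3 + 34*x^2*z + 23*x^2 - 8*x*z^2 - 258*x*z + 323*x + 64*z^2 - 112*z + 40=-8*x^3 + x^2*(34*z + 41) + x*(-8*z^2 - 302*z + 283) + 72*z^2 - 36*z - 36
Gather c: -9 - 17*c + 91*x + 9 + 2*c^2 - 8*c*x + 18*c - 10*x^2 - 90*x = 2*c^2 + c*(1 - 8*x) - 10*x^2 + x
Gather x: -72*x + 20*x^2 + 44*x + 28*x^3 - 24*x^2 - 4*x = 28*x^3 - 4*x^2 - 32*x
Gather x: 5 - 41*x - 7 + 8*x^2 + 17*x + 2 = 8*x^2 - 24*x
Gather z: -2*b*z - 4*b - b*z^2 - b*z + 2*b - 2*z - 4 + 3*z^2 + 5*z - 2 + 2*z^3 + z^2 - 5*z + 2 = -2*b + 2*z^3 + z^2*(4 - b) + z*(-3*b - 2) - 4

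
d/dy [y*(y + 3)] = 2*y + 3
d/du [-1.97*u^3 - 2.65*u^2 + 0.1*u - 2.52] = -5.91*u^2 - 5.3*u + 0.1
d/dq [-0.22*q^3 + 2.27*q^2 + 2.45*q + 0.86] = -0.66*q^2 + 4.54*q + 2.45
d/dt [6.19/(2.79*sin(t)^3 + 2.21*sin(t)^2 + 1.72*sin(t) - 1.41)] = (-27.3598*sin(t) + 25.90515*cos(2*t) - 36.55195)*cos(t)/(2.79*sin(t)^3 + 2.21*sin(t)^2 + 1.72*sin(t) - 1.41)^2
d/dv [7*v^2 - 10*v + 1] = 14*v - 10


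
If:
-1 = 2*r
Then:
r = -1/2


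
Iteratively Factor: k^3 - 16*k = (k + 4)*(k^2 - 4*k) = k*(k + 4)*(k - 4)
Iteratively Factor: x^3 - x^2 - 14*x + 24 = (x - 2)*(x^2 + x - 12) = (x - 2)*(x + 4)*(x - 3)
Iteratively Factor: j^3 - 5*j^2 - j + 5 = (j - 5)*(j^2 - 1) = (j - 5)*(j - 1)*(j + 1)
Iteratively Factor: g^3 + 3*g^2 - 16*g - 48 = (g + 3)*(g^2 - 16) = (g + 3)*(g + 4)*(g - 4)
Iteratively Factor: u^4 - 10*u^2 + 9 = (u + 3)*(u^3 - 3*u^2 - u + 3) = (u - 3)*(u + 3)*(u^2 - 1) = (u - 3)*(u + 1)*(u + 3)*(u - 1)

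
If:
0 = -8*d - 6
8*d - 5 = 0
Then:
No Solution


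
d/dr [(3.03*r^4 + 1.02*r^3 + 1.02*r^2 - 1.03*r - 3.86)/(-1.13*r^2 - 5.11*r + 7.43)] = (-6.8478*r^5 - 47.6025*r^4 + 79.6272*r^3 + 16.3597*r^2 + 6.4336*r - 27.3775)/(1.2769*r^4 + 11.5486*r^3 + 9.3203*r^2 - 75.9346*r + 55.2049)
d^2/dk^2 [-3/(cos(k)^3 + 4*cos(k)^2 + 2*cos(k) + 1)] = -(3*(11*cos(k) + 32*cos(2*k) + 9*cos(3*k))*(cos(k)^3 + 4*cos(k)^2 + 2*cos(k) + 1)/4 + 6*(3*cos(k)^2 + 8*cos(k) + 2)^2*sin(k)^2)/(cos(k)^3 + 4*cos(k)^2 + 2*cos(k) + 1)^3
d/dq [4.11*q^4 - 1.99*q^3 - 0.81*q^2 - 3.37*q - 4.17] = 16.44*q^3 - 5.97*q^2 - 1.62*q - 3.37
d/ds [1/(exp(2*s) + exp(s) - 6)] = (-2*exp(s) - 1)*exp(s)/(exp(2*s) + exp(s) - 6)^2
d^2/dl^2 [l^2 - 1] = 2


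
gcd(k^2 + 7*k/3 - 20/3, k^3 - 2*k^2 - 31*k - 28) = k + 4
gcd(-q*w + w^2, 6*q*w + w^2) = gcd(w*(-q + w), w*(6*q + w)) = w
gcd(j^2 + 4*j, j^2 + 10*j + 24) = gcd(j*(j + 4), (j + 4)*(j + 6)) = j + 4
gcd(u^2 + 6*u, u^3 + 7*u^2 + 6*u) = u^2 + 6*u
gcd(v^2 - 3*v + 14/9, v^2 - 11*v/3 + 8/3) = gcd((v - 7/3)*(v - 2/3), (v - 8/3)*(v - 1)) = 1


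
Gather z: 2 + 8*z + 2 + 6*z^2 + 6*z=6*z^2 + 14*z + 4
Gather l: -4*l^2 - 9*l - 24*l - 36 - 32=-4*l^2 - 33*l - 68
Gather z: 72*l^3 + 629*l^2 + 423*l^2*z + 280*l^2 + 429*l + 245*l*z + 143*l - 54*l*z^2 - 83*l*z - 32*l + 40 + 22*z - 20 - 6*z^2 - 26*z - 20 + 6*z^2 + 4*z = 72*l^3 + 909*l^2 - 54*l*z^2 + 540*l + z*(423*l^2 + 162*l)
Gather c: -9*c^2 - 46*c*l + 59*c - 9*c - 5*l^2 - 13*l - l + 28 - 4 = -9*c^2 + c*(50 - 46*l) - 5*l^2 - 14*l + 24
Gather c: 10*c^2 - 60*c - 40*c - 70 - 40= 10*c^2 - 100*c - 110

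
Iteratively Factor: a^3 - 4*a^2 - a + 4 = (a - 1)*(a^2 - 3*a - 4) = (a - 4)*(a - 1)*(a + 1)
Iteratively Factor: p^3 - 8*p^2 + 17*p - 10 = (p - 5)*(p^2 - 3*p + 2) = (p - 5)*(p - 1)*(p - 2)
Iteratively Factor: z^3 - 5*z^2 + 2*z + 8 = (z - 4)*(z^2 - z - 2) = (z - 4)*(z - 2)*(z + 1)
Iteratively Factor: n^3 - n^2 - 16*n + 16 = (n + 4)*(n^2 - 5*n + 4) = (n - 1)*(n + 4)*(n - 4)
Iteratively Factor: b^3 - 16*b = (b - 4)*(b^2 + 4*b) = (b - 4)*(b + 4)*(b)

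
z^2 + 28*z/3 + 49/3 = (z + 7/3)*(z + 7)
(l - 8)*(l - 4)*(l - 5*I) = l^3 - 12*l^2 - 5*I*l^2 + 32*l + 60*I*l - 160*I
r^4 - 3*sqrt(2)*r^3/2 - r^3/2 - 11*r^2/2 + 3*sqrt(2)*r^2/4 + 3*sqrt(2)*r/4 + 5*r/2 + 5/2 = (r - 1)*(r + 1/2)*(r - 5*sqrt(2)/2)*(r + sqrt(2))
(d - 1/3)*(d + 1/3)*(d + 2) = d^3 + 2*d^2 - d/9 - 2/9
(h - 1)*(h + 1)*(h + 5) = h^3 + 5*h^2 - h - 5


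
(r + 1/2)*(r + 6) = r^2 + 13*r/2 + 3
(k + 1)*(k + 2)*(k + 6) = k^3 + 9*k^2 + 20*k + 12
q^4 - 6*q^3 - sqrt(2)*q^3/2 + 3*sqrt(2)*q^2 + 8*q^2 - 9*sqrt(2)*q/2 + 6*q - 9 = (q - 3)^2*(q - sqrt(2))*(q + sqrt(2)/2)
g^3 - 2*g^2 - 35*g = g*(g - 7)*(g + 5)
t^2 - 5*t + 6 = (t - 3)*(t - 2)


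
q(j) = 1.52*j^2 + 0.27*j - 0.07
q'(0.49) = 1.76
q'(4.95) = 15.32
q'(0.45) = 1.64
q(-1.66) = 3.67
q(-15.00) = 337.88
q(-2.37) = 7.83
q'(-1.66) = -4.78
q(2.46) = 9.79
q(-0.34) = 0.01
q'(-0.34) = -0.76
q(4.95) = 38.51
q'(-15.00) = -45.33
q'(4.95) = 15.32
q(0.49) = 0.43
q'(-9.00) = -27.09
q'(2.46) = 7.75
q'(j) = 3.04*j + 0.27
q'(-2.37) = -6.93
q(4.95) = 38.51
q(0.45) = 0.36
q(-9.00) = 120.62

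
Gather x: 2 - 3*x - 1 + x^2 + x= x^2 - 2*x + 1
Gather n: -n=-n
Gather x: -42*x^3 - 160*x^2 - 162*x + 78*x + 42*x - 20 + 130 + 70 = -42*x^3 - 160*x^2 - 42*x + 180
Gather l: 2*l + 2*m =2*l + 2*m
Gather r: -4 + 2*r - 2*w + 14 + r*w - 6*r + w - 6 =r*(w - 4) - w + 4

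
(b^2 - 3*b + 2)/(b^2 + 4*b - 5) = (b - 2)/(b + 5)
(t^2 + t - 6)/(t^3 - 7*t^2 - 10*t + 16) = (t^2 + t - 6)/(t^3 - 7*t^2 - 10*t + 16)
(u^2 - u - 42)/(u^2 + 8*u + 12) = (u - 7)/(u + 2)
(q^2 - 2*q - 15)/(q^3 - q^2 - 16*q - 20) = (q + 3)/(q^2 + 4*q + 4)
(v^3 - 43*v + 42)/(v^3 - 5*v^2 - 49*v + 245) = (v^2 - 7*v + 6)/(v^2 - 12*v + 35)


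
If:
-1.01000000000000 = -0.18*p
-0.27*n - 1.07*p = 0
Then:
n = -22.24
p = 5.61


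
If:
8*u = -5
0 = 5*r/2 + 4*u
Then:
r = 1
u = -5/8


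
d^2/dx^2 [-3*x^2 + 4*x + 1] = -6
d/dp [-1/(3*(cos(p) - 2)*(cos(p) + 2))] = -sin(2*p)/(3*(cos(p) - 2)^2*(cos(p) + 2)^2)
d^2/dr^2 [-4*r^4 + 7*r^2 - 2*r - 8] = 14 - 48*r^2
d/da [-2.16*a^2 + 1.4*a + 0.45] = 1.4 - 4.32*a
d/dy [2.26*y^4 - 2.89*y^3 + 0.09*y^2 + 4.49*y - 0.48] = 9.04*y^3 - 8.67*y^2 + 0.18*y + 4.49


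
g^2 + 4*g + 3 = (g + 1)*(g + 3)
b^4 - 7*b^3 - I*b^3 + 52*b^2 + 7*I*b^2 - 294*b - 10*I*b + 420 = (b - 5)*(b - 2)*(b - 7*I)*(b + 6*I)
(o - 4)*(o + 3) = o^2 - o - 12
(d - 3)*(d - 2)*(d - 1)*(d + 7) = d^4 + d^3 - 31*d^2 + 71*d - 42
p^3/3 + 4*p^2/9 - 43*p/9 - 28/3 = (p/3 + 1)*(p - 4)*(p + 7/3)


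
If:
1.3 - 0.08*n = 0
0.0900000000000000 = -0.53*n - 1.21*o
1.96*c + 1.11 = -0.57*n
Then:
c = -5.29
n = 16.25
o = -7.19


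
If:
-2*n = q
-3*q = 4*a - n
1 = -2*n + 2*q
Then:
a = -7/24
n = -1/6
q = 1/3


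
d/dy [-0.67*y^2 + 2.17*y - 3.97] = 2.17 - 1.34*y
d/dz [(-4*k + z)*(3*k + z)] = -k + 2*z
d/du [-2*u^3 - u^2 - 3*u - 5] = -6*u^2 - 2*u - 3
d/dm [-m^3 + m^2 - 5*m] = -3*m^2 + 2*m - 5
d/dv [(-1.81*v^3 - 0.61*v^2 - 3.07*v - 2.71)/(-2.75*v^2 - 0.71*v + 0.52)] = (4.9775*v^4 + 2.5702*v^3 - 10.833*v^2 - 15.5394*v - 3.5205)/(7.5625*v^4 + 3.905*v^3 - 2.3559*v^2 - 0.7384*v + 0.2704)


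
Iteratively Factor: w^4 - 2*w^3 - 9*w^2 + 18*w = (w)*(w^3 - 2*w^2 - 9*w + 18) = w*(w + 3)*(w^2 - 5*w + 6) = w*(w - 3)*(w + 3)*(w - 2)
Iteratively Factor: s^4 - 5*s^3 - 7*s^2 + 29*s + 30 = (s - 5)*(s^3 - 7*s - 6) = (s - 5)*(s + 1)*(s^2 - s - 6) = (s - 5)*(s + 1)*(s + 2)*(s - 3)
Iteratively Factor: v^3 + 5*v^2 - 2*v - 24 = (v - 2)*(v^2 + 7*v + 12) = (v - 2)*(v + 4)*(v + 3)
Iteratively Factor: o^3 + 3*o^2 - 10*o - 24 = (o - 3)*(o^2 + 6*o + 8) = (o - 3)*(o + 2)*(o + 4)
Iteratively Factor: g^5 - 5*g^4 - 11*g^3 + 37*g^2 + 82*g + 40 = (g + 1)*(g^4 - 6*g^3 - 5*g^2 + 42*g + 40) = (g - 4)*(g + 1)*(g^3 - 2*g^2 - 13*g - 10) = (g - 5)*(g - 4)*(g + 1)*(g^2 + 3*g + 2) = (g - 5)*(g - 4)*(g + 1)*(g + 2)*(g + 1)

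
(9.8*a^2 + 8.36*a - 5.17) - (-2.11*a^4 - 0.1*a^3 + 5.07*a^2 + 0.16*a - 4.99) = 2.11*a^4 + 0.1*a^3 + 4.73*a^2 + 8.2*a - 0.18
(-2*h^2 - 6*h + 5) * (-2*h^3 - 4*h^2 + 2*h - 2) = 4*h^5 + 20*h^4 + 10*h^3 - 28*h^2 + 22*h - 10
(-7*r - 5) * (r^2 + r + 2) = -7*r^3 - 12*r^2 - 19*r - 10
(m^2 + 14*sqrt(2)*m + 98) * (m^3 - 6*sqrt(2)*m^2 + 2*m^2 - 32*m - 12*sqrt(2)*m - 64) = m^5 + 2*m^4 + 8*sqrt(2)*m^4 - 102*m^3 + 16*sqrt(2)*m^3 - 1036*sqrt(2)*m^2 - 204*m^2 - 3136*m - 2072*sqrt(2)*m - 6272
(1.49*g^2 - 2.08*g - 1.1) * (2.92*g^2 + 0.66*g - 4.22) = 4.3508*g^4 - 5.0902*g^3 - 10.8726*g^2 + 8.0516*g + 4.642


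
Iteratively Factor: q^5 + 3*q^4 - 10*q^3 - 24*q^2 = (q - 3)*(q^4 + 6*q^3 + 8*q^2) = q*(q - 3)*(q^3 + 6*q^2 + 8*q) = q*(q - 3)*(q + 2)*(q^2 + 4*q) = q^2*(q - 3)*(q + 2)*(q + 4)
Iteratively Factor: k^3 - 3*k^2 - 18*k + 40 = (k + 4)*(k^2 - 7*k + 10) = (k - 2)*(k + 4)*(k - 5)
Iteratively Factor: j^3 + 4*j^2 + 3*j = (j)*(j^2 + 4*j + 3) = j*(j + 3)*(j + 1)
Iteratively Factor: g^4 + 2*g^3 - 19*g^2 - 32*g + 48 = (g + 4)*(g^3 - 2*g^2 - 11*g + 12) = (g - 4)*(g + 4)*(g^2 + 2*g - 3) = (g - 4)*(g - 1)*(g + 4)*(g + 3)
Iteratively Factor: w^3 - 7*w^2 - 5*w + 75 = (w + 3)*(w^2 - 10*w + 25) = (w - 5)*(w + 3)*(w - 5)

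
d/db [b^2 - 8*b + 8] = 2*b - 8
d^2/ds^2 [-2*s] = 0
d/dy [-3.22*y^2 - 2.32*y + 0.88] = -6.44*y - 2.32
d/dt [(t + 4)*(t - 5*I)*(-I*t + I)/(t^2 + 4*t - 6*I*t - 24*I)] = (-I*t^2 - 12*t + 1 + 30*I)/(t^2 - 12*I*t - 36)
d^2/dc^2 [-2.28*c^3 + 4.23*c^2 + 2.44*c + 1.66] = 8.46 - 13.68*c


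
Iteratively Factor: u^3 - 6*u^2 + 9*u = (u - 3)*(u^2 - 3*u) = u*(u - 3)*(u - 3)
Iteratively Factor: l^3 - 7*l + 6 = (l - 1)*(l^2 + l - 6) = (l - 1)*(l + 3)*(l - 2)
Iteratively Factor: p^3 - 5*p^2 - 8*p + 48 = (p - 4)*(p^2 - p - 12) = (p - 4)*(p + 3)*(p - 4)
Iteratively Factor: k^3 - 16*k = (k)*(k^2 - 16) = k*(k + 4)*(k - 4)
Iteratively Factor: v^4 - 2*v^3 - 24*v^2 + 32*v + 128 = (v - 4)*(v^3 + 2*v^2 - 16*v - 32) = (v - 4)*(v + 2)*(v^2 - 16) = (v - 4)^2*(v + 2)*(v + 4)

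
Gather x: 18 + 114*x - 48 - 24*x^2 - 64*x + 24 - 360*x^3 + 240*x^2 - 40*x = -360*x^3 + 216*x^2 + 10*x - 6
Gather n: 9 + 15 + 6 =30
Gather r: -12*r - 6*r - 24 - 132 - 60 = -18*r - 216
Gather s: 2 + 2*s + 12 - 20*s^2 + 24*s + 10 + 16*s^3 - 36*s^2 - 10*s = 16*s^3 - 56*s^2 + 16*s + 24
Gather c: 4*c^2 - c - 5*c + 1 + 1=4*c^2 - 6*c + 2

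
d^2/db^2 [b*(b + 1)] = 2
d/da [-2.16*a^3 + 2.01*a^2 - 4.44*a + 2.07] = -6.48*a^2 + 4.02*a - 4.44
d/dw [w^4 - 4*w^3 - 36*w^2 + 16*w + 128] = 4*w^3 - 12*w^2 - 72*w + 16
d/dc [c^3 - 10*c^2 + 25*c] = 3*c^2 - 20*c + 25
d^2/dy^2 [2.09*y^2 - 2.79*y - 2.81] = 4.18000000000000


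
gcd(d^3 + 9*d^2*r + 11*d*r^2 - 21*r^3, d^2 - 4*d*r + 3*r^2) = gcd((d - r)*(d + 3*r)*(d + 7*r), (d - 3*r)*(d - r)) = -d + r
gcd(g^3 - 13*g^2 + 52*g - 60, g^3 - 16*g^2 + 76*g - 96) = g^2 - 8*g + 12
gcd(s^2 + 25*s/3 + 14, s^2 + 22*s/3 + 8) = s + 6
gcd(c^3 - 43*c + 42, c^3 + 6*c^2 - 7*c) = c^2 + 6*c - 7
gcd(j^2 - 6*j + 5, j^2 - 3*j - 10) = j - 5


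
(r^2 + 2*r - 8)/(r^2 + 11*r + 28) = (r - 2)/(r + 7)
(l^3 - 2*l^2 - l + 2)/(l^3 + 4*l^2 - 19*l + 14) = (l + 1)/(l + 7)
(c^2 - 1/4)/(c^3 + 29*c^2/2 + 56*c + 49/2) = (c - 1/2)/(c^2 + 14*c + 49)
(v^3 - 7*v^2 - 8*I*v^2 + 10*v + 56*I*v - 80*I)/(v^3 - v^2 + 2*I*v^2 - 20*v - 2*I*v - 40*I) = (v^2 + v*(-2 - 8*I) + 16*I)/(v^2 + v*(4 + 2*I) + 8*I)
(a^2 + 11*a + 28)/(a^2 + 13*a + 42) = (a + 4)/(a + 6)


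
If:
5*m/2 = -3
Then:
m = -6/5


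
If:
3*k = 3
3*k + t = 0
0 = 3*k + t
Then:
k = 1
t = -3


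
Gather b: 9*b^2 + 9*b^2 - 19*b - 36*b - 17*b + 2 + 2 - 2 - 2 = 18*b^2 - 72*b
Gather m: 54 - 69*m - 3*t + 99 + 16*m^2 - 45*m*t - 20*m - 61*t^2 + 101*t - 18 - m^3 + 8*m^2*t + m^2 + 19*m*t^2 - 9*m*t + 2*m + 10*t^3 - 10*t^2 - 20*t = -m^3 + m^2*(8*t + 17) + m*(19*t^2 - 54*t - 87) + 10*t^3 - 71*t^2 + 78*t + 135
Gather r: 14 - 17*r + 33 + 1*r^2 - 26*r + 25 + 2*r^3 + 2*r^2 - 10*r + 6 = 2*r^3 + 3*r^2 - 53*r + 78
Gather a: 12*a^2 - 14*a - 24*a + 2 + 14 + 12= 12*a^2 - 38*a + 28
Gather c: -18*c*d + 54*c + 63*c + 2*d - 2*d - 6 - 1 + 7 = c*(117 - 18*d)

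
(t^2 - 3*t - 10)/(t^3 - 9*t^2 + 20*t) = (t + 2)/(t*(t - 4))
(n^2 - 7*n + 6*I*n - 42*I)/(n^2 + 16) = (n^2 + n*(-7 + 6*I) - 42*I)/(n^2 + 16)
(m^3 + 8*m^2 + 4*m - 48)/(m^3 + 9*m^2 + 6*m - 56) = (m + 6)/(m + 7)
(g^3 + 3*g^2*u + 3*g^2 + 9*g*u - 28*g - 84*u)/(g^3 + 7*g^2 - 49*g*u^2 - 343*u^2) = (-g^2 - 3*g*u + 4*g + 12*u)/(-g^2 + 49*u^2)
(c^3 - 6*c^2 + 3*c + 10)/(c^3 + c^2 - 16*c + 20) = (c^2 - 4*c - 5)/(c^2 + 3*c - 10)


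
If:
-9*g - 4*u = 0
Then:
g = -4*u/9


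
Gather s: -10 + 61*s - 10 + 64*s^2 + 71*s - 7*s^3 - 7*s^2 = -7*s^3 + 57*s^2 + 132*s - 20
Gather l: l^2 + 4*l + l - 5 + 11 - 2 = l^2 + 5*l + 4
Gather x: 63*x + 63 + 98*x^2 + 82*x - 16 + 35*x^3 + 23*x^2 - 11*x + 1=35*x^3 + 121*x^2 + 134*x + 48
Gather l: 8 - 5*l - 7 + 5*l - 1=0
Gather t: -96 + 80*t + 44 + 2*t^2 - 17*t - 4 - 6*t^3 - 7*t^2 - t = -6*t^3 - 5*t^2 + 62*t - 56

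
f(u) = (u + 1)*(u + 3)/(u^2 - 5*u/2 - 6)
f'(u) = (5/2 - 2*u)*(u + 1)*(u + 3)/(u^2 - 5*u/2 - 6)^2 + (u + 1)/(u^2 - 5*u/2 - 6) + (u + 3)/(u^2 - 5*u/2 - 6) = 2*(-13*u^2 - 36*u - 33)/(4*u^4 - 20*u^3 - 23*u^2 + 120*u + 144)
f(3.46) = -10.76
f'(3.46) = -21.83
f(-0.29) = -0.37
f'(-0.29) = -0.44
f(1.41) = -1.41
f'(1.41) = -0.96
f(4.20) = 32.84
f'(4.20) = -159.10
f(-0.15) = -0.43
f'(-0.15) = -0.44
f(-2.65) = -0.08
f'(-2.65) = -0.25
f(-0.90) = -0.07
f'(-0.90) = -0.64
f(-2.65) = -0.08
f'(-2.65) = -0.25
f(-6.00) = 0.33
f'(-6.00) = -0.07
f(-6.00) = 0.33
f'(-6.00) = -0.07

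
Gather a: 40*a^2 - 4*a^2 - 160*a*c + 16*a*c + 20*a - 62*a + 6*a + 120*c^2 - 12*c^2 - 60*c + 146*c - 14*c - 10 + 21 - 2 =36*a^2 + a*(-144*c - 36) + 108*c^2 + 72*c + 9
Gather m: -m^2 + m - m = -m^2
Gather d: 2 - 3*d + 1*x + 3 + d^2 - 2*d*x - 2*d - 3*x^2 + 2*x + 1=d^2 + d*(-2*x - 5) - 3*x^2 + 3*x + 6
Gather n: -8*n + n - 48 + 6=-7*n - 42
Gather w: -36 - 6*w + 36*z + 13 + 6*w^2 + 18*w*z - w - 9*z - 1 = 6*w^2 + w*(18*z - 7) + 27*z - 24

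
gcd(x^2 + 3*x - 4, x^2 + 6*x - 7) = x - 1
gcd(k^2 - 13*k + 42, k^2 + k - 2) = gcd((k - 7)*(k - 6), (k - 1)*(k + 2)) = 1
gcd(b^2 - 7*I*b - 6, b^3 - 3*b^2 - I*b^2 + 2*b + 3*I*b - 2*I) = b - I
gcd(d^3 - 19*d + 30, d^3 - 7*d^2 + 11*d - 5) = 1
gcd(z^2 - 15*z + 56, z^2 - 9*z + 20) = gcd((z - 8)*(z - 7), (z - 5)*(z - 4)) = 1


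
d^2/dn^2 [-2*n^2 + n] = -4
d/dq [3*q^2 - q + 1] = 6*q - 1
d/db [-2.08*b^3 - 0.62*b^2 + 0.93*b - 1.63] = -6.24*b^2 - 1.24*b + 0.93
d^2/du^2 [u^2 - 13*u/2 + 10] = 2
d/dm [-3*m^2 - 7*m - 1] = -6*m - 7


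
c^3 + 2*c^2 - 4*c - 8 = (c - 2)*(c + 2)^2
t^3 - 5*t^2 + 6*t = t*(t - 3)*(t - 2)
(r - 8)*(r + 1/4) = r^2 - 31*r/4 - 2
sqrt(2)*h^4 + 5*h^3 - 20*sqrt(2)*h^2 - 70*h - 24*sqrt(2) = (h - 3*sqrt(2))*(h + sqrt(2))*(h + 4*sqrt(2))*(sqrt(2)*h + 1)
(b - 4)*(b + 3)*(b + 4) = b^3 + 3*b^2 - 16*b - 48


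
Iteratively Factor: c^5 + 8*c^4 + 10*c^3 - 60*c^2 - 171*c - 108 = (c + 3)*(c^4 + 5*c^3 - 5*c^2 - 45*c - 36) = (c - 3)*(c + 3)*(c^3 + 8*c^2 + 19*c + 12) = (c - 3)*(c + 3)^2*(c^2 + 5*c + 4) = (c - 3)*(c + 1)*(c + 3)^2*(c + 4)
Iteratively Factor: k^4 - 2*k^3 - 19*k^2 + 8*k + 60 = (k - 5)*(k^3 + 3*k^2 - 4*k - 12) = (k - 5)*(k + 2)*(k^2 + k - 6) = (k - 5)*(k - 2)*(k + 2)*(k + 3)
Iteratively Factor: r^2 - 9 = (r + 3)*(r - 3)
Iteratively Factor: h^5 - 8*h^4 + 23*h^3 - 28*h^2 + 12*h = (h - 1)*(h^4 - 7*h^3 + 16*h^2 - 12*h) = h*(h - 1)*(h^3 - 7*h^2 + 16*h - 12) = h*(h - 2)*(h - 1)*(h^2 - 5*h + 6) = h*(h - 2)^2*(h - 1)*(h - 3)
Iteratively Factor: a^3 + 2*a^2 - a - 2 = (a + 2)*(a^2 - 1) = (a + 1)*(a + 2)*(a - 1)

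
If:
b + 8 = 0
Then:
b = -8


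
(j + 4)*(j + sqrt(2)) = j^2 + sqrt(2)*j + 4*j + 4*sqrt(2)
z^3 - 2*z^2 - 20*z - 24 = (z - 6)*(z + 2)^2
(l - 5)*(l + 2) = l^2 - 3*l - 10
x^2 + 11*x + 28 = (x + 4)*(x + 7)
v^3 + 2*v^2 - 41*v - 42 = (v - 6)*(v + 1)*(v + 7)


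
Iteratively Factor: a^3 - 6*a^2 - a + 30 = (a - 3)*(a^2 - 3*a - 10) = (a - 5)*(a - 3)*(a + 2)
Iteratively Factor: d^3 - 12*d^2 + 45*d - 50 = (d - 2)*(d^2 - 10*d + 25) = (d - 5)*(d - 2)*(d - 5)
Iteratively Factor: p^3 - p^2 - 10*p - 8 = (p - 4)*(p^2 + 3*p + 2) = (p - 4)*(p + 2)*(p + 1)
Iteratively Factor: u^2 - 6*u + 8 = (u - 2)*(u - 4)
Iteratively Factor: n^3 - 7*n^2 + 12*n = (n)*(n^2 - 7*n + 12) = n*(n - 3)*(n - 4)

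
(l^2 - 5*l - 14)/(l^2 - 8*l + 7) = (l + 2)/(l - 1)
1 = 1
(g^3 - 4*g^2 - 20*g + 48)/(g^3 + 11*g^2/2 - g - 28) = 2*(g - 6)/(2*g + 7)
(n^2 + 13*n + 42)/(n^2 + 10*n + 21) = (n + 6)/(n + 3)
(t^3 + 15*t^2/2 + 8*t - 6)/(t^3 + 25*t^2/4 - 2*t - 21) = 2*(2*t - 1)/(4*t - 7)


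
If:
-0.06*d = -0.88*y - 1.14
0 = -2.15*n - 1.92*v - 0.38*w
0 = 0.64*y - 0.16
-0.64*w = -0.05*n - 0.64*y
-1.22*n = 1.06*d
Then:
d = 22.67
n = -19.69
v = 22.31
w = -1.29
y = 0.25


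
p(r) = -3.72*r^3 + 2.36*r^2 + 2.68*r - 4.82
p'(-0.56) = -3.46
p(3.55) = -131.99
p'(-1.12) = -16.61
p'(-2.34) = -69.47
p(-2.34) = 49.50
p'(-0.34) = -0.21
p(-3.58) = 186.52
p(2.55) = -44.32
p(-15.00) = 13040.98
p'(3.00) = -83.60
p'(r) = -11.16*r^2 + 4.72*r + 2.68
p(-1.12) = 0.37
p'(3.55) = -121.21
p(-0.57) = -4.89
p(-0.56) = -4.93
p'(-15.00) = -2579.12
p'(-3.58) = -157.25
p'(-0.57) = -3.64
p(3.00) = -75.98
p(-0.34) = -5.31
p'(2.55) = -57.85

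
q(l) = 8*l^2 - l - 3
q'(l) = 16*l - 1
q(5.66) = 247.62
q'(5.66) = 89.56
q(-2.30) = 41.62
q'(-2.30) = -37.80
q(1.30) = 9.22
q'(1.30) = 19.80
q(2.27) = 35.95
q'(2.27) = 35.32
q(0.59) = -0.81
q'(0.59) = 8.44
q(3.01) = 66.47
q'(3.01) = 47.16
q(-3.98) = 127.70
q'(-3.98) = -64.68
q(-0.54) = -0.13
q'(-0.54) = -9.64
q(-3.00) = 72.00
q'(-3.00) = -49.00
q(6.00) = 279.00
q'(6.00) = 95.00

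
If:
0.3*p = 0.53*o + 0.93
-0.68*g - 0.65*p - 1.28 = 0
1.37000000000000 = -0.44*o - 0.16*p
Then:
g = -0.49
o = -2.58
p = -1.46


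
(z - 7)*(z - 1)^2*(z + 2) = z^4 - 7*z^3 - 3*z^2 + 23*z - 14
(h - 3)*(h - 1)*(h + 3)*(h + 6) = h^4 + 5*h^3 - 15*h^2 - 45*h + 54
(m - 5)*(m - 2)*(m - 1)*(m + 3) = m^4 - 5*m^3 - 7*m^2 + 41*m - 30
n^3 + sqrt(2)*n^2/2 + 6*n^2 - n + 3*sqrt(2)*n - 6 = (n + 6)*(n - sqrt(2)/2)*(n + sqrt(2))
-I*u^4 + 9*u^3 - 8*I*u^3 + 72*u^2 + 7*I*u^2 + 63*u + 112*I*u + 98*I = (u + 7)*(u + 2*I)*(u + 7*I)*(-I*u - I)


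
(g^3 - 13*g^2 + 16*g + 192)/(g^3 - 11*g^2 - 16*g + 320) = (g + 3)/(g + 5)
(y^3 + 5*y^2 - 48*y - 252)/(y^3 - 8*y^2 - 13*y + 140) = (y^2 + 12*y + 36)/(y^2 - y - 20)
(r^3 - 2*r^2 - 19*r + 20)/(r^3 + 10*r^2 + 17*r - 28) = (r - 5)/(r + 7)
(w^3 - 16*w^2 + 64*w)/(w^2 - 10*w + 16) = w*(w - 8)/(w - 2)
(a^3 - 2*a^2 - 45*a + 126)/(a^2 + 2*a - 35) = (a^2 - 9*a + 18)/(a - 5)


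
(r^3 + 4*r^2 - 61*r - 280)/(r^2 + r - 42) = (r^2 - 3*r - 40)/(r - 6)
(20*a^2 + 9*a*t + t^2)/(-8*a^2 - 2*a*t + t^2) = (20*a^2 + 9*a*t + t^2)/(-8*a^2 - 2*a*t + t^2)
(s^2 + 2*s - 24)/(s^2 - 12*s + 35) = (s^2 + 2*s - 24)/(s^2 - 12*s + 35)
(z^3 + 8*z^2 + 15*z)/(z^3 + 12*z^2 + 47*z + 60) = z/(z + 4)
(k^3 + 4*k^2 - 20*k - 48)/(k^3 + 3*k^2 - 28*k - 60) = (k - 4)/(k - 5)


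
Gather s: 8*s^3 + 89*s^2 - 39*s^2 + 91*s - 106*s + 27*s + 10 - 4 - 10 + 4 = 8*s^3 + 50*s^2 + 12*s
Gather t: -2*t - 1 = -2*t - 1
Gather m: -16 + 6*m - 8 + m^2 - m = m^2 + 5*m - 24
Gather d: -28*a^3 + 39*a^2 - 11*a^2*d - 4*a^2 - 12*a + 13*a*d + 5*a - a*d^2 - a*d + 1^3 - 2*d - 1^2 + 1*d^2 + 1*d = -28*a^3 + 35*a^2 - 7*a + d^2*(1 - a) + d*(-11*a^2 + 12*a - 1)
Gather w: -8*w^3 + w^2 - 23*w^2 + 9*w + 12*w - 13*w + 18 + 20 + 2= -8*w^3 - 22*w^2 + 8*w + 40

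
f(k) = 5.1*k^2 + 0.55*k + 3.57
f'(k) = 10.2*k + 0.55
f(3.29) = 60.58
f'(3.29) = 34.11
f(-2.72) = 39.81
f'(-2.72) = -27.19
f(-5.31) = 144.45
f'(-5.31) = -53.61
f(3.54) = 69.43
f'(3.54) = 36.66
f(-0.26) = 3.77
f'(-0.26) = -2.10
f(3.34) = 62.30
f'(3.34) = 34.62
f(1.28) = 12.63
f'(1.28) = 13.61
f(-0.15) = 3.60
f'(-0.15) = -0.98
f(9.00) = 421.62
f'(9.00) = 92.35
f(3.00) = 51.12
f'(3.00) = 31.15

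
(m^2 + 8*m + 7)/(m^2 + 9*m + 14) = (m + 1)/(m + 2)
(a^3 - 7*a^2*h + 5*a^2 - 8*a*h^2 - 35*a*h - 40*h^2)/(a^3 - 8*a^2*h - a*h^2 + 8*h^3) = (a + 5)/(a - h)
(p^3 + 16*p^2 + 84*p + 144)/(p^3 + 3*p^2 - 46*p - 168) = (p + 6)/(p - 7)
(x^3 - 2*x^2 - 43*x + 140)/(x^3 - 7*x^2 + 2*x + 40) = (x + 7)/(x + 2)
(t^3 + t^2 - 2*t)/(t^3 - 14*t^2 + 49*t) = (t^2 + t - 2)/(t^2 - 14*t + 49)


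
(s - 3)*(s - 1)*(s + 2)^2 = s^4 - 9*s^2 - 4*s + 12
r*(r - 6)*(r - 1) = r^3 - 7*r^2 + 6*r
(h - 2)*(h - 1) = h^2 - 3*h + 2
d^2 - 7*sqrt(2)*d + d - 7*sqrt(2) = (d + 1)*(d - 7*sqrt(2))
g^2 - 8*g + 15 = (g - 5)*(g - 3)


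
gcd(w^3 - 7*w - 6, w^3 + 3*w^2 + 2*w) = w^2 + 3*w + 2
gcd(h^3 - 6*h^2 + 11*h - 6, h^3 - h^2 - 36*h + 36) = h - 1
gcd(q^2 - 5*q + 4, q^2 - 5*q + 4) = q^2 - 5*q + 4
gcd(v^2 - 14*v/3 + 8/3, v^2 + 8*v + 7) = 1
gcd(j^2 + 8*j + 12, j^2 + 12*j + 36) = j + 6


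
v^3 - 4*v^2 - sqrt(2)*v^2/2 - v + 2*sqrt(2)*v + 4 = (v - 4)*(v - sqrt(2))*(v + sqrt(2)/2)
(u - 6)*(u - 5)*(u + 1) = u^3 - 10*u^2 + 19*u + 30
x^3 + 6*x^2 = x^2*(x + 6)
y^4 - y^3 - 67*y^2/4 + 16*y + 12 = (y - 4)*(y - 3/2)*(y + 1/2)*(y + 4)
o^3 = o^3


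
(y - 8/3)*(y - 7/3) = y^2 - 5*y + 56/9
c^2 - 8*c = c*(c - 8)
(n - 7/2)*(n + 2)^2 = n^3 + n^2/2 - 10*n - 14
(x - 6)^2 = x^2 - 12*x + 36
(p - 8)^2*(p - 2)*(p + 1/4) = p^4 - 71*p^3/4 + 183*p^2/2 - 104*p - 32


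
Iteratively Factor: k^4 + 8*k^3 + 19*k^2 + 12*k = (k + 1)*(k^3 + 7*k^2 + 12*k) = (k + 1)*(k + 4)*(k^2 + 3*k) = (k + 1)*(k + 3)*(k + 4)*(k)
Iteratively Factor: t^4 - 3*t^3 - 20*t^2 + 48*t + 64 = (t - 4)*(t^3 + t^2 - 16*t - 16) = (t - 4)^2*(t^2 + 5*t + 4) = (t - 4)^2*(t + 4)*(t + 1)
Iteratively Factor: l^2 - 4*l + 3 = (l - 1)*(l - 3)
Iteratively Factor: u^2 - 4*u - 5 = (u + 1)*(u - 5)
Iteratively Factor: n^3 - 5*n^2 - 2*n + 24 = (n + 2)*(n^2 - 7*n + 12) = (n - 3)*(n + 2)*(n - 4)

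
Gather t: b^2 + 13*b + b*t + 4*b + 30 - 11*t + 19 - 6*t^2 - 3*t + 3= b^2 + 17*b - 6*t^2 + t*(b - 14) + 52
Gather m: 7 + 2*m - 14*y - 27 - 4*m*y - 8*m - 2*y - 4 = m*(-4*y - 6) - 16*y - 24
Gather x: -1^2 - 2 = -3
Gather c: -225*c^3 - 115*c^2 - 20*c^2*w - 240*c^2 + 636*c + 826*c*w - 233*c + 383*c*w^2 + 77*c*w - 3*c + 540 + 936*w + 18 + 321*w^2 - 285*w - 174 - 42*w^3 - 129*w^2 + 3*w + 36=-225*c^3 + c^2*(-20*w - 355) + c*(383*w^2 + 903*w + 400) - 42*w^3 + 192*w^2 + 654*w + 420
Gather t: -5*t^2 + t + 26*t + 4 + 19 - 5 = -5*t^2 + 27*t + 18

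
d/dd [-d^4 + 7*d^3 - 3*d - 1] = -4*d^3 + 21*d^2 - 3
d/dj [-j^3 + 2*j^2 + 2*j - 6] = -3*j^2 + 4*j + 2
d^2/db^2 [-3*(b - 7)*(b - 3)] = -6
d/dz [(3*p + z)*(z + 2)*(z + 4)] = 6*p*z + 18*p + 3*z^2 + 12*z + 8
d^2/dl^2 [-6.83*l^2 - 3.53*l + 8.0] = -13.6600000000000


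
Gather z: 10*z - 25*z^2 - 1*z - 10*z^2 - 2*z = -35*z^2 + 7*z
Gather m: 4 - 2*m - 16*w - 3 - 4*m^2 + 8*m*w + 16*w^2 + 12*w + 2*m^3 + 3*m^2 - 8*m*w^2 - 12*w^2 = 2*m^3 - m^2 + m*(-8*w^2 + 8*w - 2) + 4*w^2 - 4*w + 1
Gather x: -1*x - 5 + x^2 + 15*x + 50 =x^2 + 14*x + 45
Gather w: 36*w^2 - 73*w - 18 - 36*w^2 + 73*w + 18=0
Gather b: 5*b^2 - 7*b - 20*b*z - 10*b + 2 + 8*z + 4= 5*b^2 + b*(-20*z - 17) + 8*z + 6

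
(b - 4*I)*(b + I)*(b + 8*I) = b^3 + 5*I*b^2 + 28*b + 32*I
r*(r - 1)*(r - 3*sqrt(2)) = r^3 - 3*sqrt(2)*r^2 - r^2 + 3*sqrt(2)*r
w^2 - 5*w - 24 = (w - 8)*(w + 3)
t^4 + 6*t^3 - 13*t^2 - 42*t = t*(t - 3)*(t + 2)*(t + 7)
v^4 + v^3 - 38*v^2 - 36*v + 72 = (v - 6)*(v - 1)*(v + 2)*(v + 6)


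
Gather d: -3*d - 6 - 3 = -3*d - 9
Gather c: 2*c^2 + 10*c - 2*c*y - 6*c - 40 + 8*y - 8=2*c^2 + c*(4 - 2*y) + 8*y - 48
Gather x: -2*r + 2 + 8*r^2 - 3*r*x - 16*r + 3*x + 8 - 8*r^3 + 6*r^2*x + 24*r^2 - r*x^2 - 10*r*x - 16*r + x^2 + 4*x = -8*r^3 + 32*r^2 - 34*r + x^2*(1 - r) + x*(6*r^2 - 13*r + 7) + 10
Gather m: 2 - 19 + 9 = -8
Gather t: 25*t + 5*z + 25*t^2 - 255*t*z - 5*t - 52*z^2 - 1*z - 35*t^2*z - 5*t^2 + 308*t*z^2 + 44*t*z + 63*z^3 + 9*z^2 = t^2*(20 - 35*z) + t*(308*z^2 - 211*z + 20) + 63*z^3 - 43*z^2 + 4*z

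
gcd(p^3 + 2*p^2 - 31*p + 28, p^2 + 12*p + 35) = p + 7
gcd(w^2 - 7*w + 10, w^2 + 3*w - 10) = w - 2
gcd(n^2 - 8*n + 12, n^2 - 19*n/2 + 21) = n - 6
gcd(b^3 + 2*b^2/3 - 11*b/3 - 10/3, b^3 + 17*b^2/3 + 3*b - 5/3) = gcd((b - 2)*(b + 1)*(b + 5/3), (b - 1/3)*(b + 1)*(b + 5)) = b + 1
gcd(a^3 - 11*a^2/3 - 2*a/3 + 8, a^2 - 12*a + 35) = 1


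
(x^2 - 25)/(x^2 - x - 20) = (x + 5)/(x + 4)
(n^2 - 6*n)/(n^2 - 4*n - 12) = n/(n + 2)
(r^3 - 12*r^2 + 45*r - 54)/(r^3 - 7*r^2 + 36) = (r - 3)/(r + 2)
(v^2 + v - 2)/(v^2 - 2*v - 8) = (v - 1)/(v - 4)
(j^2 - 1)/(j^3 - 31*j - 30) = (j - 1)/(j^2 - j - 30)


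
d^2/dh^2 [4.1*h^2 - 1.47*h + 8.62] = 8.20000000000000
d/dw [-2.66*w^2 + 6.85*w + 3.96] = 6.85 - 5.32*w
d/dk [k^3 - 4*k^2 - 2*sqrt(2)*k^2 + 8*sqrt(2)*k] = 3*k^2 - 8*k - 4*sqrt(2)*k + 8*sqrt(2)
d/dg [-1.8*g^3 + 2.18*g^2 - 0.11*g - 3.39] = -5.4*g^2 + 4.36*g - 0.11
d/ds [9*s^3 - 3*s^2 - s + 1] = 27*s^2 - 6*s - 1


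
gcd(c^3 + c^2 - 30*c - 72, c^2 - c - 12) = c + 3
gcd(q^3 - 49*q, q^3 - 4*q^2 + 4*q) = q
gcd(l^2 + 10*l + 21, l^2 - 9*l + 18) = 1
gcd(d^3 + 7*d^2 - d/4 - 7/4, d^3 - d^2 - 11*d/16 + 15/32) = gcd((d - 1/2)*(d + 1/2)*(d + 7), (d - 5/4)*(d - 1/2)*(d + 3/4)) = d - 1/2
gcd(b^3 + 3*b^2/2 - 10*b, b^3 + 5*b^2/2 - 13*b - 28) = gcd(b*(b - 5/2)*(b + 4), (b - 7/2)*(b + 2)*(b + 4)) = b + 4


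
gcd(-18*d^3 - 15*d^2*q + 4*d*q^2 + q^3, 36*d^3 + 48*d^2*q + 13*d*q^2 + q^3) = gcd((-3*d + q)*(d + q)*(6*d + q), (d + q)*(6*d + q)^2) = 6*d^2 + 7*d*q + q^2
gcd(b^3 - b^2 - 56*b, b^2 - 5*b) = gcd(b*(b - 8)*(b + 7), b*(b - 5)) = b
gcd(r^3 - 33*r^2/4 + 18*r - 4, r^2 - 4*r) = r - 4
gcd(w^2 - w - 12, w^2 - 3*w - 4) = w - 4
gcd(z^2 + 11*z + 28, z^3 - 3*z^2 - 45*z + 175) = z + 7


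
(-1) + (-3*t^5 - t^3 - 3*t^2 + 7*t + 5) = -3*t^5 - t^3 - 3*t^2 + 7*t + 4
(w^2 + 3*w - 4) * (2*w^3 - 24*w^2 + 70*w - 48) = 2*w^5 - 18*w^4 - 10*w^3 + 258*w^2 - 424*w + 192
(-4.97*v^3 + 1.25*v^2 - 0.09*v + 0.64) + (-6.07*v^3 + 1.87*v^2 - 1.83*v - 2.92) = -11.04*v^3 + 3.12*v^2 - 1.92*v - 2.28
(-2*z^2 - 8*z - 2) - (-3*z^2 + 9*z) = z^2 - 17*z - 2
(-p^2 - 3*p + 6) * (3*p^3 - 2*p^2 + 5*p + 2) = -3*p^5 - 7*p^4 + 19*p^3 - 29*p^2 + 24*p + 12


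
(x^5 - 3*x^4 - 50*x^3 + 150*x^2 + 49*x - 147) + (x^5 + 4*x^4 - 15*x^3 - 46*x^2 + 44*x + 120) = 2*x^5 + x^4 - 65*x^3 + 104*x^2 + 93*x - 27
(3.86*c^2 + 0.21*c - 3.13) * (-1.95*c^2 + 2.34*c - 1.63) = -7.527*c^4 + 8.6229*c^3 + 0.3031*c^2 - 7.6665*c + 5.1019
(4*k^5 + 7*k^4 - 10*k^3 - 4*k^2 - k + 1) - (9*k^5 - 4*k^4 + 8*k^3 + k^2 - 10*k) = -5*k^5 + 11*k^4 - 18*k^3 - 5*k^2 + 9*k + 1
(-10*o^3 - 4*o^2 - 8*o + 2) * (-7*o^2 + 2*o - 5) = 70*o^5 + 8*o^4 + 98*o^3 - 10*o^2 + 44*o - 10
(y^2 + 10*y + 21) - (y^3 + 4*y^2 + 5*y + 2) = -y^3 - 3*y^2 + 5*y + 19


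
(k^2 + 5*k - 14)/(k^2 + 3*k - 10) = (k + 7)/(k + 5)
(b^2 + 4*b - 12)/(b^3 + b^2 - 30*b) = (b - 2)/(b*(b - 5))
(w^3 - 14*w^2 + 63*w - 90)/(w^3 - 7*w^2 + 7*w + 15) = (w - 6)/(w + 1)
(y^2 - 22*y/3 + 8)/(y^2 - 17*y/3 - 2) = (3*y - 4)/(3*y + 1)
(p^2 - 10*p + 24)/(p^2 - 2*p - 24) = (p - 4)/(p + 4)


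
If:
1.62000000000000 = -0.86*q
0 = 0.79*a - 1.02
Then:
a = 1.29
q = -1.88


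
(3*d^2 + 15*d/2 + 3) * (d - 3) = 3*d^3 - 3*d^2/2 - 39*d/2 - 9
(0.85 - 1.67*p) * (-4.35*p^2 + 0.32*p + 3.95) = 7.2645*p^3 - 4.2319*p^2 - 6.3245*p + 3.3575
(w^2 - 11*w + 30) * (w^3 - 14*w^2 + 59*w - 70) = w^5 - 25*w^4 + 243*w^3 - 1139*w^2 + 2540*w - 2100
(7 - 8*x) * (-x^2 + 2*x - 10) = 8*x^3 - 23*x^2 + 94*x - 70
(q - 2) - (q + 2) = -4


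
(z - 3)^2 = z^2 - 6*z + 9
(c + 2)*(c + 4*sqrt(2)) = c^2 + 2*c + 4*sqrt(2)*c + 8*sqrt(2)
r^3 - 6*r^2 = r^2*(r - 6)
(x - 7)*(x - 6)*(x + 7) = x^3 - 6*x^2 - 49*x + 294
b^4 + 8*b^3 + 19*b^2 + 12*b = b*(b + 1)*(b + 3)*(b + 4)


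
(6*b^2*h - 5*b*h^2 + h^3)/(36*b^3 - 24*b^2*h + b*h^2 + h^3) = h/(6*b + h)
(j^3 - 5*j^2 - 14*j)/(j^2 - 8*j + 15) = j*(j^2 - 5*j - 14)/(j^2 - 8*j + 15)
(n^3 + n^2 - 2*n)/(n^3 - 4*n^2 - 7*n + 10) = n/(n - 5)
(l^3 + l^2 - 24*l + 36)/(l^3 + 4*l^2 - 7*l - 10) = (l^2 + 3*l - 18)/(l^2 + 6*l + 5)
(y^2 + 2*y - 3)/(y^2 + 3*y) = (y - 1)/y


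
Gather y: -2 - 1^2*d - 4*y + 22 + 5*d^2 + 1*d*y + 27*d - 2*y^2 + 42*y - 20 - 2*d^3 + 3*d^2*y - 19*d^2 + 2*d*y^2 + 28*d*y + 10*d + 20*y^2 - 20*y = -2*d^3 - 14*d^2 + 36*d + y^2*(2*d + 18) + y*(3*d^2 + 29*d + 18)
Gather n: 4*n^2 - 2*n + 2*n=4*n^2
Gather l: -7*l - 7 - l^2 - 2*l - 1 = -l^2 - 9*l - 8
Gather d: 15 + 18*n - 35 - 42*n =-24*n - 20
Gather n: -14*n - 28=-14*n - 28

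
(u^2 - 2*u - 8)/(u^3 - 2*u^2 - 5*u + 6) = (u - 4)/(u^2 - 4*u + 3)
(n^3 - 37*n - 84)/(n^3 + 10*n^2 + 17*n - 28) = (n^2 - 4*n - 21)/(n^2 + 6*n - 7)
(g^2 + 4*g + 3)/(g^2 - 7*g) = (g^2 + 4*g + 3)/(g*(g - 7))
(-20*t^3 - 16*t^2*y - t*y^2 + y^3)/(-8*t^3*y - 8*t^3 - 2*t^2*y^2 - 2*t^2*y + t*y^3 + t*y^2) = (-10*t^2 - 3*t*y + y^2)/(t*(-4*t*y - 4*t + y^2 + y))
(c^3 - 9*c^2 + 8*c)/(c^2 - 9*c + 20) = c*(c^2 - 9*c + 8)/(c^2 - 9*c + 20)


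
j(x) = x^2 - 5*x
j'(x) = 2*x - 5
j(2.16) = -6.13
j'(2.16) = -0.68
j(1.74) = -5.67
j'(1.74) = -1.52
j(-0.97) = 5.79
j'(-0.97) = -6.94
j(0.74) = -3.15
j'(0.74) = -3.52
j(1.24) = -4.66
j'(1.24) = -2.52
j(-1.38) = 8.80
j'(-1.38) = -7.76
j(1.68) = -5.58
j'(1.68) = -1.64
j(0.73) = -3.12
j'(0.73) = -3.54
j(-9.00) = 126.00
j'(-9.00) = -23.00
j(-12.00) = 204.00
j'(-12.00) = -29.00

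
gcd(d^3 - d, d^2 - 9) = 1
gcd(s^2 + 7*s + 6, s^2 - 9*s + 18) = 1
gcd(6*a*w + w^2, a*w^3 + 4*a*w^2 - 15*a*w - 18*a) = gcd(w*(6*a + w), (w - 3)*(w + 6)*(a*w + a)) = 1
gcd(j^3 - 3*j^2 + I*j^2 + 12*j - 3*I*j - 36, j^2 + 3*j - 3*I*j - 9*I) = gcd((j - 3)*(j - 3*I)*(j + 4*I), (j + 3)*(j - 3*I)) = j - 3*I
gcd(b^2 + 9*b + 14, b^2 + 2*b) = b + 2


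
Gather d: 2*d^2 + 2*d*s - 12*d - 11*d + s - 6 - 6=2*d^2 + d*(2*s - 23) + s - 12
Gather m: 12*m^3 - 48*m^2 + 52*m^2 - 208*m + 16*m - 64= 12*m^3 + 4*m^2 - 192*m - 64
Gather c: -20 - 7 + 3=-24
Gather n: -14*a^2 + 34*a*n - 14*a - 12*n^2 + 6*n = -14*a^2 - 14*a - 12*n^2 + n*(34*a + 6)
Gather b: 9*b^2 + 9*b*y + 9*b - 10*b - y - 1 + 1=9*b^2 + b*(9*y - 1) - y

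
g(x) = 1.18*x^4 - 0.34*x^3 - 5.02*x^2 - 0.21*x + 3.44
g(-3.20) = 87.58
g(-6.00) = 1426.70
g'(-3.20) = -133.19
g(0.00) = 3.44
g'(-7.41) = -1902.24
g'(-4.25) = -338.30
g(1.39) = -3.06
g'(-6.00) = -996.21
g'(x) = 4.72*x^3 - 1.02*x^2 - 10.04*x - 0.21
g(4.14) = 239.05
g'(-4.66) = -453.21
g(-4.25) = 324.74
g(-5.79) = 1228.52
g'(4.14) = 275.66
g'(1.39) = -3.46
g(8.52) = 5644.82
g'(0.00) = -0.21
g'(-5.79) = -892.45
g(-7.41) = 3425.27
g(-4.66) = 486.26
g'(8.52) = 2759.39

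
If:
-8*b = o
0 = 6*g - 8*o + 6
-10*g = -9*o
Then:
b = -15/52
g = 27/13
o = 30/13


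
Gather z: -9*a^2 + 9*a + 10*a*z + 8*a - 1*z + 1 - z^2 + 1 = -9*a^2 + 17*a - z^2 + z*(10*a - 1) + 2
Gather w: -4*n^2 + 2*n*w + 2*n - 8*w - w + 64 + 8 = -4*n^2 + 2*n + w*(2*n - 9) + 72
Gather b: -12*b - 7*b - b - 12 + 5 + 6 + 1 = -20*b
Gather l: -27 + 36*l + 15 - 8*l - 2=28*l - 14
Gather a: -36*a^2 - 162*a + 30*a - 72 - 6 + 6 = -36*a^2 - 132*a - 72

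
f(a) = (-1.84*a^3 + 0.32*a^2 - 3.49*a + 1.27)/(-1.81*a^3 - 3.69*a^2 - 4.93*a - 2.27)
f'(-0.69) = 11760.79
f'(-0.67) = 1754.16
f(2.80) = 0.55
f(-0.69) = -145.37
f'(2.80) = 0.09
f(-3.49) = 2.04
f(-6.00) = 1.51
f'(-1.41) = 4.54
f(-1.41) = 4.95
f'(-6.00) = 0.10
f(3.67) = 0.62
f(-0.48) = -5.82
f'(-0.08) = 3.77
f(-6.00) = 1.51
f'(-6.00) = 0.10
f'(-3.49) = 0.41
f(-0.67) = -54.53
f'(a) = (-5.52*a^2 + 0.64*a - 3.49)/(-1.81*a^3 - 3.69*a^2 - 4.93*a - 2.27) + (5.43*a^2 + 7.38*a + 4.93)*(-1.84*a^3 + 0.32*a^2 - 3.49*a + 1.27)/(-1.81*a^3 - 3.69*a^2 - 4.93*a - 2.27)^2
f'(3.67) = 0.07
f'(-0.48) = 36.90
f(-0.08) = -0.82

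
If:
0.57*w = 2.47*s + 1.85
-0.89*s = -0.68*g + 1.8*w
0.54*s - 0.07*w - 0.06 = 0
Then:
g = 24.10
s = 1.21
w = 8.50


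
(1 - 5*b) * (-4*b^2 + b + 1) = 20*b^3 - 9*b^2 - 4*b + 1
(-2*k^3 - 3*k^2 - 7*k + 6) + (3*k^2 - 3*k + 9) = -2*k^3 - 10*k + 15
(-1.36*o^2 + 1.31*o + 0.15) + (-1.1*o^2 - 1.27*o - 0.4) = -2.46*o^2 + 0.04*o - 0.25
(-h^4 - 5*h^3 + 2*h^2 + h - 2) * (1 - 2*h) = 2*h^5 + 9*h^4 - 9*h^3 + 5*h - 2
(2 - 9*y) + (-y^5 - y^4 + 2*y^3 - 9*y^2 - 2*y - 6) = -y^5 - y^4 + 2*y^3 - 9*y^2 - 11*y - 4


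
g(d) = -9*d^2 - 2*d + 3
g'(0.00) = -2.00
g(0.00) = 3.00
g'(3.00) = -56.00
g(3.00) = -84.00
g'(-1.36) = 22.48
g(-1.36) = -10.93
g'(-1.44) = 23.92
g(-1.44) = -12.78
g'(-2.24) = 38.32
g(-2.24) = -37.68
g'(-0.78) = 12.04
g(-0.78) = -0.92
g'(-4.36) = 76.48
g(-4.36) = -159.37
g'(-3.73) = 65.14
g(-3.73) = -114.76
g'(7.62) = -139.16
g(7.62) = -534.82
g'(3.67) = -68.06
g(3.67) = -125.56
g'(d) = -18*d - 2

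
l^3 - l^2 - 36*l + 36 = (l - 6)*(l - 1)*(l + 6)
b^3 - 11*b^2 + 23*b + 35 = (b - 7)*(b - 5)*(b + 1)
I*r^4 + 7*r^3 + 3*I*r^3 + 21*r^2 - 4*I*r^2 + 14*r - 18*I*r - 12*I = (r + 2)*(r - 6*I)*(r - I)*(I*r + I)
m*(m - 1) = m^2 - m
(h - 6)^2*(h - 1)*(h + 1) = h^4 - 12*h^3 + 35*h^2 + 12*h - 36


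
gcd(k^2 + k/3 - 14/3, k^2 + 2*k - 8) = k - 2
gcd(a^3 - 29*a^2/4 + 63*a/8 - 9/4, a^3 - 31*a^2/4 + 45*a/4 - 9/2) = a^2 - 27*a/4 + 9/2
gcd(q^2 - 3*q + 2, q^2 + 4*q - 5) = q - 1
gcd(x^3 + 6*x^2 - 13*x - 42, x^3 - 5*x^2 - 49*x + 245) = x + 7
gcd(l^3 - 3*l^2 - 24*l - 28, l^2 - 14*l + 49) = l - 7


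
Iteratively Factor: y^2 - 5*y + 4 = (y - 4)*(y - 1)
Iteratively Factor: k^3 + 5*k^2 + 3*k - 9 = (k + 3)*(k^2 + 2*k - 3) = (k + 3)^2*(k - 1)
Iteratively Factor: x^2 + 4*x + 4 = (x + 2)*(x + 2)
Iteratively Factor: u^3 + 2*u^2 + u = (u + 1)*(u^2 + u) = (u + 1)^2*(u)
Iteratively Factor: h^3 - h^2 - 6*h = (h + 2)*(h^2 - 3*h) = h*(h + 2)*(h - 3)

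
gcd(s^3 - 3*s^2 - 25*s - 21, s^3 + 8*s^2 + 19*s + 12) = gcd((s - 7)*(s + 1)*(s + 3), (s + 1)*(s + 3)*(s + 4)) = s^2 + 4*s + 3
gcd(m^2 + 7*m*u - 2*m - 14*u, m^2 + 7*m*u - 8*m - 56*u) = m + 7*u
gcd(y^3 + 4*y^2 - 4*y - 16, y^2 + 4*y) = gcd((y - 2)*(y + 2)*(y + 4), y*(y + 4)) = y + 4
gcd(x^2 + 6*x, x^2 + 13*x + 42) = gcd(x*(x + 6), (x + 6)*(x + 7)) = x + 6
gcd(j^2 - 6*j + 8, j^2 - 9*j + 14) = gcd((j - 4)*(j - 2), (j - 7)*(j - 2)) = j - 2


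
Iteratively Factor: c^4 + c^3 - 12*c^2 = (c - 3)*(c^3 + 4*c^2) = (c - 3)*(c + 4)*(c^2) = c*(c - 3)*(c + 4)*(c)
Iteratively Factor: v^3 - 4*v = (v - 2)*(v^2 + 2*v) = v*(v - 2)*(v + 2)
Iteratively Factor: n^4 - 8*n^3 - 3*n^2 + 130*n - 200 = (n - 5)*(n^3 - 3*n^2 - 18*n + 40) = (n - 5)*(n + 4)*(n^2 - 7*n + 10) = (n - 5)^2*(n + 4)*(n - 2)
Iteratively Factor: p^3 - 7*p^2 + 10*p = (p)*(p^2 - 7*p + 10) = p*(p - 2)*(p - 5)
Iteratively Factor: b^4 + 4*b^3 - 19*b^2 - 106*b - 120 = (b + 2)*(b^3 + 2*b^2 - 23*b - 60) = (b - 5)*(b + 2)*(b^2 + 7*b + 12) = (b - 5)*(b + 2)*(b + 3)*(b + 4)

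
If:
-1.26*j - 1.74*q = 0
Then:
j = -1.38095238095238*q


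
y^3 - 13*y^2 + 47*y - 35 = (y - 7)*(y - 5)*(y - 1)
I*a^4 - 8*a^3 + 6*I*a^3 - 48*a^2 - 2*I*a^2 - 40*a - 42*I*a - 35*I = (a + 5)*(a + I)*(a + 7*I)*(I*a + I)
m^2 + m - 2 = (m - 1)*(m + 2)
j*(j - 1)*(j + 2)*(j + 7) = j^4 + 8*j^3 + 5*j^2 - 14*j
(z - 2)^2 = z^2 - 4*z + 4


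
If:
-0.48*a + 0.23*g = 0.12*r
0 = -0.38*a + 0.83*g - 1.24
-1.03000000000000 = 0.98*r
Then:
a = 1.25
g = 2.07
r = -1.05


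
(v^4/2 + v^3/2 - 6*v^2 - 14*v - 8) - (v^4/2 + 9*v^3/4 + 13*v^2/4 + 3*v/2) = -7*v^3/4 - 37*v^2/4 - 31*v/2 - 8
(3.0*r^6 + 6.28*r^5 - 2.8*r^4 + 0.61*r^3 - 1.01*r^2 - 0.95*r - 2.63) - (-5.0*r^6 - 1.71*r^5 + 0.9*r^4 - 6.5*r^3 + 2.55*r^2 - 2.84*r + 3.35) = 8.0*r^6 + 7.99*r^5 - 3.7*r^4 + 7.11*r^3 - 3.56*r^2 + 1.89*r - 5.98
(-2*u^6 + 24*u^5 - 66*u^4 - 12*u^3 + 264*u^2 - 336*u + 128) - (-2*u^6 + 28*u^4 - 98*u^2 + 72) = 24*u^5 - 94*u^4 - 12*u^3 + 362*u^2 - 336*u + 56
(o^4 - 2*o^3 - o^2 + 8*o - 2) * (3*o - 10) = 3*o^5 - 16*o^4 + 17*o^3 + 34*o^2 - 86*o + 20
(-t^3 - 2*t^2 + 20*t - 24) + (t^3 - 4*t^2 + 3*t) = -6*t^2 + 23*t - 24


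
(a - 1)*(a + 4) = a^2 + 3*a - 4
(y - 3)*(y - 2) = y^2 - 5*y + 6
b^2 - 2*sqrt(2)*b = b*(b - 2*sqrt(2))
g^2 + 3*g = g*(g + 3)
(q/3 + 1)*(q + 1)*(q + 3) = q^3/3 + 7*q^2/3 + 5*q + 3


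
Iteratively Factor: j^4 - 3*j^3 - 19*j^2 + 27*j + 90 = (j - 3)*(j^3 - 19*j - 30) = (j - 3)*(j + 3)*(j^2 - 3*j - 10) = (j - 3)*(j + 2)*(j + 3)*(j - 5)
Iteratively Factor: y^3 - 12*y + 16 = (y + 4)*(y^2 - 4*y + 4) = (y - 2)*(y + 4)*(y - 2)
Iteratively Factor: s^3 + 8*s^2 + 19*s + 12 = (s + 4)*(s^2 + 4*s + 3) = (s + 3)*(s + 4)*(s + 1)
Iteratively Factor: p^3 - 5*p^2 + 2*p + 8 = (p - 2)*(p^2 - 3*p - 4) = (p - 2)*(p + 1)*(p - 4)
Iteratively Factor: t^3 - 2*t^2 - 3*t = (t)*(t^2 - 2*t - 3) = t*(t + 1)*(t - 3)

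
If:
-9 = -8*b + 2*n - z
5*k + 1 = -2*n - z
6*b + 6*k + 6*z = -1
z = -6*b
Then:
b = 53/126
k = 122/63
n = -257/63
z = -53/21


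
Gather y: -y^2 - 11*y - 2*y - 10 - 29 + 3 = -y^2 - 13*y - 36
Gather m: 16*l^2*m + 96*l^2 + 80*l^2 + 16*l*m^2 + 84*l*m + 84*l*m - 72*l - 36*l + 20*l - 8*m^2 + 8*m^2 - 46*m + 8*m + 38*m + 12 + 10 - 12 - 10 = 176*l^2 + 16*l*m^2 - 88*l + m*(16*l^2 + 168*l)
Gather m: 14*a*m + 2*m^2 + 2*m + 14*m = 2*m^2 + m*(14*a + 16)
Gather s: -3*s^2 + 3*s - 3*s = -3*s^2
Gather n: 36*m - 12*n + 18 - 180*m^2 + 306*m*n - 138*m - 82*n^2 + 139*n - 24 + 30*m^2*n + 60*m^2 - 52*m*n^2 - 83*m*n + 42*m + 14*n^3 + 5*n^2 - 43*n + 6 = -120*m^2 - 60*m + 14*n^3 + n^2*(-52*m - 77) + n*(30*m^2 + 223*m + 84)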